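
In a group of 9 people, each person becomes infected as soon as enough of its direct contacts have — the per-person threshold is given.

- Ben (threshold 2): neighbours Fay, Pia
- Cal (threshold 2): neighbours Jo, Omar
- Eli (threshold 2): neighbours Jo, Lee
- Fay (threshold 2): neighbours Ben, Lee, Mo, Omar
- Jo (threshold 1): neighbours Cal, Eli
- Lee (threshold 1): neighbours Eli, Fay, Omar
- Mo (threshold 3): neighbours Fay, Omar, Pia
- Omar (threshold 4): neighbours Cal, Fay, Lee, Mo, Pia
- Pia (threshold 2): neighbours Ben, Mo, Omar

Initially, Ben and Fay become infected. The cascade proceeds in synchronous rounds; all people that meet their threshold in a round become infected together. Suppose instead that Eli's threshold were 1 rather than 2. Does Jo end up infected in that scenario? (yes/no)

With Eli's threshold at 1:
Round 1 — Ben, Fay become infected (initial).
Round 2 — checking thresholds:
  Lee: 1 of 3 neighbours ≥ 1, becomes infected.
  Mo: 1 of 3 neighbours < 3, below threshold.
  Omar: 1 of 5 neighbours < 4, below threshold.
  Pia: 1 of 3 neighbours < 2, below threshold.
Round 3 — checking thresholds:
  Eli: 1 of 2 neighbours ≥ 1, becomes infected.
  Mo: 1 of 3 neighbours < 3, below threshold.
  Omar: 2 of 5 neighbours < 4, below threshold.
  Pia: 1 of 3 neighbours < 2, below threshold.
Round 4 — checking thresholds:
  Jo: 1 of 2 neighbours ≥ 1, becomes infected.
  Mo: 1 of 3 neighbours < 3, below threshold.
  Omar: 2 of 5 neighbours < 4, below threshold.
  Pia: 1 of 3 neighbours < 2, below threshold.
Round 5 — no new infections; cascade stops.

yes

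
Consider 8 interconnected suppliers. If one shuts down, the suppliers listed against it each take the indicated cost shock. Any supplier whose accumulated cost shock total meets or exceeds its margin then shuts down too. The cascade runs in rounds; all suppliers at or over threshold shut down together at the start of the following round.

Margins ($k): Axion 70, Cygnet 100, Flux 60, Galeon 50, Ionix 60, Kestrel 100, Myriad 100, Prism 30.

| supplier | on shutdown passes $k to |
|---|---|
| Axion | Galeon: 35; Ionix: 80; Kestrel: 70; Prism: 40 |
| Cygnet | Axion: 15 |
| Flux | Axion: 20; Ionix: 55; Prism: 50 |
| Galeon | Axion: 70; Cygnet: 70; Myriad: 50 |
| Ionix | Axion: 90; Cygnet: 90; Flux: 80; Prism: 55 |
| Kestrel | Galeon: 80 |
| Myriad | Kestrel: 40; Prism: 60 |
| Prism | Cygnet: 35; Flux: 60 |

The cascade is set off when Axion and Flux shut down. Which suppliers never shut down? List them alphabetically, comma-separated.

Round 1 — Axion, Flux shut down (initial).
  Galeon: +35 → 35 < 50
  Ionix: +80+55 → 135 ≥ 60
  Kestrel: +70 → 70 < 100
  Prism: +40+50 → 90 ≥ 30
Round 2 — Ionix, Prism shut down.
  Cygnet: +90+35 → 125 ≥ 100
Round 3 — Cygnet shuts down.
No further shutdowns.

Galeon, Kestrel, Myriad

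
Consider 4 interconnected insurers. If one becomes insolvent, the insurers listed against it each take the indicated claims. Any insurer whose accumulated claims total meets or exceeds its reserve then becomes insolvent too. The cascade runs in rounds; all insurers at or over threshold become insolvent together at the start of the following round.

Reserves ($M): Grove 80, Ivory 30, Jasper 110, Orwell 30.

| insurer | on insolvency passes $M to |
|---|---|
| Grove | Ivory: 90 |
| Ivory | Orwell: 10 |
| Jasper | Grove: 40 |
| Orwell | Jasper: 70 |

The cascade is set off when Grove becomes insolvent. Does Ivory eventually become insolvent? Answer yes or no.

Round 1 — Grove becomes insolvent (initial).
  Ivory: +90 → 90 ≥ 30
Round 2 — Ivory becomes insolvent.
  Orwell: +10 → 10 < 30
No further insolvencies.

yes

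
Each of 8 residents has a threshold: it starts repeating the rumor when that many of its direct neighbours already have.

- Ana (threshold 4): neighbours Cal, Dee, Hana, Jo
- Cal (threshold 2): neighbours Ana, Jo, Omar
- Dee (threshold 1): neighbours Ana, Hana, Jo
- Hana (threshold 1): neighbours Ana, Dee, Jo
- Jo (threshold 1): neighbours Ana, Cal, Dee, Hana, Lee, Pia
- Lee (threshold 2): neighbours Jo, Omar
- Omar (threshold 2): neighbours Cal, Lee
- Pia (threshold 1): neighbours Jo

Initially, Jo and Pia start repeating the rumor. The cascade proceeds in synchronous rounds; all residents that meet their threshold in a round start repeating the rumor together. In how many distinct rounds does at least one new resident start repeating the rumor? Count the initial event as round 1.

Round 1 — Jo, Pia start repeating the rumor (initial).
Round 2 — checking thresholds:
  Ana: 1 of 4 neighbours < 4, below threshold.
  Cal: 1 of 3 neighbours < 2, below threshold.
  Dee: 1 of 3 neighbours ≥ 1, starts repeating the rumor.
  Hana: 1 of 3 neighbours ≥ 1, starts repeating the rumor.
  Lee: 1 of 2 neighbours < 2, below threshold.
Round 3 — no new spreads; cascade stops.

2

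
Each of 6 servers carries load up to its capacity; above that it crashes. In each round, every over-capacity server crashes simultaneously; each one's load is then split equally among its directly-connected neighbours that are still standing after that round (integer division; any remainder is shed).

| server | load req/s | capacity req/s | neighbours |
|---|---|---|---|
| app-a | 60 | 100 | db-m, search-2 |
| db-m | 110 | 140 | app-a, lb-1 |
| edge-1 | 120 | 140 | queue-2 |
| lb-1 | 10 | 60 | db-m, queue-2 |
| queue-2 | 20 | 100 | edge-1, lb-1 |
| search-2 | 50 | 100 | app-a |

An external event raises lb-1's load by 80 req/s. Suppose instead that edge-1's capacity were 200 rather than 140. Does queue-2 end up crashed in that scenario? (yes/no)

no

With edge-1's capacity at 200:
Round 1 — lb-1 at 90 > 60. lb-1 crashes.
  lb-1 sheds 90 req/s to db-m, queue-2: 45 each.
    db-m: 110+45 = 155 > 140
    queue-2: 20+45 = 65 ≤ 100
Round 2 — db-m crashes.
  db-m sheds 155 req/s to app-a: 155 each.
    app-a: 60+155 = 215 > 100
Round 3 — app-a crashes.
  app-a sheds 215 req/s to search-2: 215 each.
    search-2: 50+215 = 265 > 100
Round 4 — search-2 crashes.
  search-2 sheds 265 req/s: no online neighbours, lost.
No further crashes.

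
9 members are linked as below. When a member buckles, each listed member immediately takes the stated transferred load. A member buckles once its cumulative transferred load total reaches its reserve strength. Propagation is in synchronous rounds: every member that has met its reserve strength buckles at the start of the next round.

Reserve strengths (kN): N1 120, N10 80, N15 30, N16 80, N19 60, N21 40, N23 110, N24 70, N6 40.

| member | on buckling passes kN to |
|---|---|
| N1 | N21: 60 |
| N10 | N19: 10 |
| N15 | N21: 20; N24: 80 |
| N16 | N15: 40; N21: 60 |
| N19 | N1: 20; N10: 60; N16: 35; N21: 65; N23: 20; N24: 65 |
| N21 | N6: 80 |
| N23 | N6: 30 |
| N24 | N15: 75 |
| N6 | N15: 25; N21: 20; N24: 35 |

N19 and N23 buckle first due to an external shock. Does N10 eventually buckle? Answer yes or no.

Round 1 — N19, N23 buckle (initial).
  N1: +20 → 20 < 120
  N10: +60 → 60 < 80
  N16: +35 → 35 < 80
  N21: +65 → 65 ≥ 40
  N24: +65 → 65 < 70
  N6: +30 → 30 < 40
Round 2 — N21 buckles.
  N6: +80 → 110 ≥ 40
Round 3 — N6 buckles.
  N15: +25 → 25 < 30
  N24: +35 → 100 ≥ 70
Round 4 — N24 buckles.
  N15: +75 → 100 ≥ 30
Round 5 — N15 buckles.
No further bucklings.

no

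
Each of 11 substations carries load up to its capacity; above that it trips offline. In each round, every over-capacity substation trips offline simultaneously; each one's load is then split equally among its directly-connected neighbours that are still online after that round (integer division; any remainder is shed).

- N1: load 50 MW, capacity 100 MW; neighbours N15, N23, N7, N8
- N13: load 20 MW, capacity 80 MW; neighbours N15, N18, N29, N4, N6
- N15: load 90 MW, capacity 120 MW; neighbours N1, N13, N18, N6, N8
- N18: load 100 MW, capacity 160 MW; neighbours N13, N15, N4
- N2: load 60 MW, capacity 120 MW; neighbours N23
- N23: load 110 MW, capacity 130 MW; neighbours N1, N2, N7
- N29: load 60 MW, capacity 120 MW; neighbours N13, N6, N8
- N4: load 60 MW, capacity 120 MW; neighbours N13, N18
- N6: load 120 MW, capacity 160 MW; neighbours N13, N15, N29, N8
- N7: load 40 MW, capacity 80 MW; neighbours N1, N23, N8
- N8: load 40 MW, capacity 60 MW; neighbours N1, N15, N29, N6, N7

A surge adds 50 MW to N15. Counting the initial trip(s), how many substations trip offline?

7

Round 1 — N15 at 140 > 120. N15 trips offline.
  N15 sheds 140 MW to N1, N13, N18, N6, N8: 28 each.
    N1: 50+28 = 78 ≤ 100
    N13: 20+28 = 48 ≤ 80
    N18: 100+28 = 128 ≤ 160
    N6: 120+28 = 148 ≤ 160
    N8: 40+28 = 68 > 60
Round 2 — N8 trips offline.
  N8 sheds 68 MW to N1, N29, N6, N7: 17 each.
    N1: 78+17 = 95 ≤ 100
    N29: 60+17 = 77 ≤ 120
    N6: 148+17 = 165 > 160
    N7: 40+17 = 57 ≤ 80
Round 3 — N6 trips offline.
  N6 sheds 165 MW to N13, N29: 82 each (1 lost).
    N13: 48+82 = 130 > 80
    N29: 77+82 = 159 > 120
Round 4 — N13, N29 trip offline.
  N13 sheds 130 MW to N18, N4: 65 each.
    N18: 128+65 = 193 > 160
    N4: 60+65 = 125 > 120
  N29 sheds 159 MW: no online neighbours, lost.
Round 5 — N18, N4 trip offline.
  N18 sheds 193 MW: no online neighbours, lost.
  N4 sheds 125 MW: no online neighbours, lost.
No further trips.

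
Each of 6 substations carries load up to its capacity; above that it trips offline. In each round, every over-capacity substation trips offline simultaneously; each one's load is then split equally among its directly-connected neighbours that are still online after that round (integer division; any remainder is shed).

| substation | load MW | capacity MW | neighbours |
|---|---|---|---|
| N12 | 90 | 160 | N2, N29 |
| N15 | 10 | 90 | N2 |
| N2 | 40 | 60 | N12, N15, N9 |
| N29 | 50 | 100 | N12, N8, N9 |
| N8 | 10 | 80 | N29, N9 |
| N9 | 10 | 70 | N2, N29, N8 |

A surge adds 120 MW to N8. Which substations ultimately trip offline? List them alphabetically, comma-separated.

N12, N15, N2, N29, N8, N9

Round 1 — N8 at 130 > 80. N8 trips offline.
  N8 sheds 130 MW to N29, N9: 65 each.
    N29: 50+65 = 115 > 100
    N9: 10+65 = 75 > 70
Round 2 — N29, N9 trip offline.
  N29 sheds 115 MW to N12: 115 each.
    N12: 90+115 = 205 > 160
  N9 sheds 75 MW to N2: 75 each.
    N2: 40+75 = 115 > 60
Round 3 — N12, N2 trip offline.
  N12 sheds 205 MW: no online neighbours, lost.
  N2 sheds 115 MW to N15: 115 each.
    N15: 10+115 = 125 > 90
Round 4 — N15 trips offline.
  N15 sheds 125 MW: no online neighbours, lost.
No further trips.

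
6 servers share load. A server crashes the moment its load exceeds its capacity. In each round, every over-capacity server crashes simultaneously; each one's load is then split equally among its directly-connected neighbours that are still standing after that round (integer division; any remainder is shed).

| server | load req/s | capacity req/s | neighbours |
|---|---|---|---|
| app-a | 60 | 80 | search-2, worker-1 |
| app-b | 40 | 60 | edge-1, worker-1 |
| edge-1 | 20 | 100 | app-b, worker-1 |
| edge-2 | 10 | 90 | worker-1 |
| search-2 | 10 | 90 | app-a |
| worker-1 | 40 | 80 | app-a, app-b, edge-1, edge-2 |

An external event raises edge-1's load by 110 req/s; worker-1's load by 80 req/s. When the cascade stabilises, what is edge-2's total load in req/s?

Round 1 — edge-1 at 130 > 100; worker-1 at 120 > 80. edge-1, worker-1 crash.
  edge-1 sheds 130 req/s to app-b: 130 each.
    app-b: 40+130 = 170 > 60
  worker-1 sheds 120 req/s to app-a, app-b, edge-2: 40 each.
    app-a: 60+40 = 100 > 80
    app-b: 170+40 = 210 > 60
    edge-2: 10+40 = 50 ≤ 90
Round 2 — app-a, app-b crash.
  app-a sheds 100 req/s to search-2: 100 each.
    search-2: 10+100 = 110 > 90
  app-b sheds 210 req/s: no online neighbours, lost.
Round 3 — search-2 crashes.
  search-2 sheds 110 req/s: no online neighbours, lost.
No further crashes.

50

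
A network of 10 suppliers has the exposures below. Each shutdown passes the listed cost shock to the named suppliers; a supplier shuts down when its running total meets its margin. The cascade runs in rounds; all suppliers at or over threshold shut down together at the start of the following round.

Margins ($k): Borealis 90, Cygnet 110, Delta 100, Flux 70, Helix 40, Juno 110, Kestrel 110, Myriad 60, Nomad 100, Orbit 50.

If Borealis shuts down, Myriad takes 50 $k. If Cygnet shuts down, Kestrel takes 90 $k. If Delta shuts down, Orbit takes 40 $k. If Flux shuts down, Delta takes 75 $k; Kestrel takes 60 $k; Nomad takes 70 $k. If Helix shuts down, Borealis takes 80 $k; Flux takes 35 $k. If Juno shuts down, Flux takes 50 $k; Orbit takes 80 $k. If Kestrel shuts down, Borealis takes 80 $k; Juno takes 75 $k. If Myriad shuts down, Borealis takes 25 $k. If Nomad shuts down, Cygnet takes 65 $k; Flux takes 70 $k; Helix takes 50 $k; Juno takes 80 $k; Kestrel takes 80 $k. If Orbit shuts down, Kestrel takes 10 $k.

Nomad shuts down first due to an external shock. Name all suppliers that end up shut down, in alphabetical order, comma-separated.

Borealis, Flux, Helix, Juno, Kestrel, Nomad, Orbit

Round 1 — Nomad shuts down (initial).
  Cygnet: +65 → 65 < 110
  Flux: +70 → 70 ≥ 70
  Helix: +50 → 50 ≥ 40
  Juno: +80 → 80 < 110
  Kestrel: +80 → 80 < 110
Round 2 — Flux, Helix shut down.
  Borealis: +80 → 80 < 90
  Delta: +75 → 75 < 100
  Kestrel: +60 → 140 ≥ 110
Round 3 — Kestrel shuts down.
  Borealis: +80 → 160 ≥ 90
  Juno: +75 → 155 ≥ 110
Round 4 — Borealis, Juno shut down.
  Myriad: +50 → 50 < 60
  Orbit: +80 → 80 ≥ 50
Round 5 — Orbit shuts down.
No further shutdowns.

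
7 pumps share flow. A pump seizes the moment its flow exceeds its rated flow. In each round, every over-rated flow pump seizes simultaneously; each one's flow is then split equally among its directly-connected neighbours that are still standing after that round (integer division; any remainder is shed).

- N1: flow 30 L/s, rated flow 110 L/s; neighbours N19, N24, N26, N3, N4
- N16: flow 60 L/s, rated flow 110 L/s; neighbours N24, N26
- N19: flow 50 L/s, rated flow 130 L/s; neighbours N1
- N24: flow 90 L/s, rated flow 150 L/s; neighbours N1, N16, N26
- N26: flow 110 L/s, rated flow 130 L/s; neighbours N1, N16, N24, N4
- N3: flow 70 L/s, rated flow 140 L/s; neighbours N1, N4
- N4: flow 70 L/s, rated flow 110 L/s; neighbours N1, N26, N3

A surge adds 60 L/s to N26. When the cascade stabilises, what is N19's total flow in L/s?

Round 1 — N26 at 170 > 130. N26 seizes.
  N26 sheds 170 L/s to N1, N16, N24, N4: 42 each (2 lost).
    N1: 30+42 = 72 ≤ 110
    N16: 60+42 = 102 ≤ 110
    N24: 90+42 = 132 ≤ 150
    N4: 70+42 = 112 > 110
Round 2 — N4 seizes.
  N4 sheds 112 L/s to N1, N3: 56 each.
    N1: 72+56 = 128 > 110
    N3: 70+56 = 126 ≤ 140
Round 3 — N1 seizes.
  N1 sheds 128 L/s to N19, N24, N3: 42 each (2 lost).
    N19: 50+42 = 92 ≤ 130
    N24: 132+42 = 174 > 150
    N3: 126+42 = 168 > 140
Round 4 — N24, N3 seize.
  N24 sheds 174 L/s to N16: 174 each.
    N16: 102+174 = 276 > 110
  N3 sheds 168 L/s: no online neighbours, lost.
Round 5 — N16 seizes.
  N16 sheds 276 L/s: no online neighbours, lost.
No further seizures.

92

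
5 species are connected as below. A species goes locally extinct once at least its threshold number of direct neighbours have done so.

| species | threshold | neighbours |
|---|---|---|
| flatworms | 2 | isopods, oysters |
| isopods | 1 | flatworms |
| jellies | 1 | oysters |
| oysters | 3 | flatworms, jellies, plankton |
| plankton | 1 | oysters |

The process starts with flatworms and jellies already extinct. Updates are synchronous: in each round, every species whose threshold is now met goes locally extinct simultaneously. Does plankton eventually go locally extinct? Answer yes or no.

no

Round 1 — flatworms, jellies go locally extinct (initial).
Round 2 — checking thresholds:
  isopods: 1 of 1 neighbours ≥ 1, goes locally extinct.
  oysters: 2 of 3 neighbours < 3, not yet.
Round 3 — no new extinctions; cascade stops.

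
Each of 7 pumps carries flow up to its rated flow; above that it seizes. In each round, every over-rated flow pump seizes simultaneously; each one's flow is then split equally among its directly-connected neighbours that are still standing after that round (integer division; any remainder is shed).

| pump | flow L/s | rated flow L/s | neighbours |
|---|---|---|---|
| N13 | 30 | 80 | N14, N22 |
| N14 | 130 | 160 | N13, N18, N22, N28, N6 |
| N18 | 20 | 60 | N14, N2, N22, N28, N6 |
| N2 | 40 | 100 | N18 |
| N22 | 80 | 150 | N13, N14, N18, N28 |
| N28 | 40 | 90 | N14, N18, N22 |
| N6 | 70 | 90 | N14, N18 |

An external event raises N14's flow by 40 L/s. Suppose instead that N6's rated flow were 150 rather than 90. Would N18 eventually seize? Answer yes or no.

no

With N6's rated flow at 150:
Round 1 — N14 at 170 > 160. N14 seizes.
  N14 sheds 170 L/s to N13, N18, N22, N28, N6: 34 each.
    N13: 30+34 = 64 ≤ 80
    N18: 20+34 = 54 ≤ 60
    N22: 80+34 = 114 ≤ 150
    N28: 40+34 = 74 ≤ 90
    N6: 70+34 = 104 ≤ 150
No further seizures.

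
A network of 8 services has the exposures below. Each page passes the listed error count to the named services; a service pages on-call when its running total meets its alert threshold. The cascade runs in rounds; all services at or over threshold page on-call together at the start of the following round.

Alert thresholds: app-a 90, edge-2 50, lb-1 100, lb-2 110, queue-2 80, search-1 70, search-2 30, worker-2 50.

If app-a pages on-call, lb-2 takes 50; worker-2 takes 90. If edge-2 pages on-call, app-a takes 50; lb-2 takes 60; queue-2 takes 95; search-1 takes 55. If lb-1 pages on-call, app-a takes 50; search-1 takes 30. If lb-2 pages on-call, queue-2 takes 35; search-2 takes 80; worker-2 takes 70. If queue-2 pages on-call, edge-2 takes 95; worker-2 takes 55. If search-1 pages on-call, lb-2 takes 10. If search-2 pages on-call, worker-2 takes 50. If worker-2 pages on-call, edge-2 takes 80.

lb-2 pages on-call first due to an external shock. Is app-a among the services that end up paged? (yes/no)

Round 1 — lb-2 pages on-call (initial).
  queue-2: +35 → 35 < 80
  search-2: +80 → 80 ≥ 30
  worker-2: +70 → 70 ≥ 50
Round 2 — search-2, worker-2 page on-call.
  edge-2: +80 → 80 ≥ 50
Round 3 — edge-2 pages on-call.
  app-a: +50 → 50 < 90
  queue-2: +95 → 130 ≥ 80
  search-1: +55 → 55 < 70
Round 4 — queue-2 pages on-call.
No further pages.

no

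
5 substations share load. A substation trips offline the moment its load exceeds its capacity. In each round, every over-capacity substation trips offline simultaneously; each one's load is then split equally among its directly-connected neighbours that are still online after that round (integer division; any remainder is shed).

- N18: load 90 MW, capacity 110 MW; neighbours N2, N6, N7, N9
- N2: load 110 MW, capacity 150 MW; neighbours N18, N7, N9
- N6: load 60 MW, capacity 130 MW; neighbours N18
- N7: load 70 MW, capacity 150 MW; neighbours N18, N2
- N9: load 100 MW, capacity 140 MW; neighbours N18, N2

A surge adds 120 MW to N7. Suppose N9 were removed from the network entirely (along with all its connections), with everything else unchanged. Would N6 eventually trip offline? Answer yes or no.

With N9 removed:
Round 1 — N7 at 190 > 150. N7 trips offline.
  N7 sheds 190 MW to N18, N2: 95 each.
    N18: 90+95 = 185 > 110
    N2: 110+95 = 205 > 150
Round 2 — N18, N2 trip offline.
  N18 sheds 185 MW to N6: 185 each.
    N6: 60+185 = 245 > 130
  N2 sheds 205 MW: no online neighbours, lost.
Round 3 — N6 trips offline.
  N6 sheds 245 MW: no online neighbours, lost.
No further trips.

yes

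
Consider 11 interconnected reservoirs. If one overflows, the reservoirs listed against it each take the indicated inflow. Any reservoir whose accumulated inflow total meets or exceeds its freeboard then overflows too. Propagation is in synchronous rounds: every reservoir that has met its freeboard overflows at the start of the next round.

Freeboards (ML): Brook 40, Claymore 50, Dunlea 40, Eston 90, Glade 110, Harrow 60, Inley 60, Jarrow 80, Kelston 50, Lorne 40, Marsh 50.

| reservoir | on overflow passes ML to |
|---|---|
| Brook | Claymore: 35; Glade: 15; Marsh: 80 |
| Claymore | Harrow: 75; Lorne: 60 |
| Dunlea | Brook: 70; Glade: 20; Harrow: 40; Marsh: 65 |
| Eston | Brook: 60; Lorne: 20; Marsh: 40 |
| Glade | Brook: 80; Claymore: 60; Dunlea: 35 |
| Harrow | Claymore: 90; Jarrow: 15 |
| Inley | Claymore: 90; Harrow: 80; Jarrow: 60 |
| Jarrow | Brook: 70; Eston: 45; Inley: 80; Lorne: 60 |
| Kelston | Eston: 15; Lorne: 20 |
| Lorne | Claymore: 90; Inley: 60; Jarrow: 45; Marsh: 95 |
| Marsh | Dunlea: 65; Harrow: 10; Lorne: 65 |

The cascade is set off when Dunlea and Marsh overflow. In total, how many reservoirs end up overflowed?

Round 1 — Dunlea, Marsh overflow (initial).
  Brook: +70 → 70 ≥ 40
  Glade: +20 → 20 < 110
  Harrow: +40+10 → 50 < 60
  Lorne: +65 → 65 ≥ 40
Round 2 — Brook, Lorne overflow.
  Claymore: +35+90 → 125 ≥ 50
  Glade: +15 → 35 < 110
  Inley: +60 → 60 ≥ 60
  Jarrow: +45 → 45 < 80
Round 3 — Claymore, Inley overflow.
  Harrow: +75+80 → 205 ≥ 60
  Jarrow: +60 → 105 ≥ 80
Round 4 — Harrow, Jarrow overflow.
  Eston: +45 → 45 < 90
No further overflows.

8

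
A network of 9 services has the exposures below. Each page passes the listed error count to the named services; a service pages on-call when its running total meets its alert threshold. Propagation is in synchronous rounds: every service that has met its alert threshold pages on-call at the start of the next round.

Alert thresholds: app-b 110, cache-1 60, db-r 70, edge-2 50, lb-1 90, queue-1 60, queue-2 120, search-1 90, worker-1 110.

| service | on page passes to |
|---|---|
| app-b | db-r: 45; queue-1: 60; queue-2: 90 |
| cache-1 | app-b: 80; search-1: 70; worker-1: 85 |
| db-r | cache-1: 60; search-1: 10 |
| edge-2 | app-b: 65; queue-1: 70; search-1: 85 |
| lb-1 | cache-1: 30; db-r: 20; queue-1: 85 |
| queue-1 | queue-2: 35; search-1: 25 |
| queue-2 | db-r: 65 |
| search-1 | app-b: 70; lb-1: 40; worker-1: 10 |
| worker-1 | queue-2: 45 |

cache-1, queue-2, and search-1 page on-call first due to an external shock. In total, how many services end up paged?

6

Round 1 — cache-1, queue-2, search-1 page on-call (initial).
  app-b: +80+70 → 150 ≥ 110
  db-r: +65 → 65 < 70
  lb-1: +40 → 40 < 90
  worker-1: +85+10 → 95 < 110
Round 2 — app-b pages on-call.
  db-r: +45 → 110 ≥ 70
  queue-1: +60 → 60 ≥ 60
Round 3 — db-r, queue-1 page on-call.
No further pages.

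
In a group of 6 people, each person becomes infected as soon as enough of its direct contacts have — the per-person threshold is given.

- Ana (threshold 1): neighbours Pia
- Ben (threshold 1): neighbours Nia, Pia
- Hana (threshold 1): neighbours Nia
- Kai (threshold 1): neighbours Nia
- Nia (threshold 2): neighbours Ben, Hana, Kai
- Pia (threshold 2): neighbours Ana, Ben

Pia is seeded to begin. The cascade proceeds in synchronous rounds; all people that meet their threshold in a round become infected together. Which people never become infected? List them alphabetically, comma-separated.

Round 1 — Pia becomes infected (initial).
Round 2 — checking thresholds:
  Ana: 1 of 1 neighbours ≥ 1, becomes infected.
  Ben: 1 of 2 neighbours ≥ 1, becomes infected.
Round 3 — no new infections; cascade stops.

Hana, Kai, Nia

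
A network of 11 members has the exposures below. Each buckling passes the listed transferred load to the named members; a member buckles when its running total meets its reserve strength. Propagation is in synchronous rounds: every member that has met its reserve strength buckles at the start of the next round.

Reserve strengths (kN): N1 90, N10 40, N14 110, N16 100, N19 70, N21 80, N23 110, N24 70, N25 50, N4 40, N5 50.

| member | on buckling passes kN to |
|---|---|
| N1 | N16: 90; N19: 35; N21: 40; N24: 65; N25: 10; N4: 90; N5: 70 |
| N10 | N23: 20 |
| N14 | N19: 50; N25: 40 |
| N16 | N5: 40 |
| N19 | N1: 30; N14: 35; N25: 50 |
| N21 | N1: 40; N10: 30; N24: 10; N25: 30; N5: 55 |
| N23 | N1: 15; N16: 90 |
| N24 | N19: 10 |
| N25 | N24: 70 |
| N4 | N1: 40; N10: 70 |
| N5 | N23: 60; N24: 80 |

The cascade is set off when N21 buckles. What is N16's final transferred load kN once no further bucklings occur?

Round 1 — N21 buckles (initial).
  N1: +40 → 40 < 90
  N10: +30 → 30 < 40
  N24: +10 → 10 < 70
  N25: +30 → 30 < 50
  N5: +55 → 55 ≥ 50
Round 2 — N5 buckles.
  N23: +60 → 60 < 110
  N24: +80 → 90 ≥ 70
Round 3 — N24 buckles.
  N19: +10 → 10 < 70
No further bucklings.

0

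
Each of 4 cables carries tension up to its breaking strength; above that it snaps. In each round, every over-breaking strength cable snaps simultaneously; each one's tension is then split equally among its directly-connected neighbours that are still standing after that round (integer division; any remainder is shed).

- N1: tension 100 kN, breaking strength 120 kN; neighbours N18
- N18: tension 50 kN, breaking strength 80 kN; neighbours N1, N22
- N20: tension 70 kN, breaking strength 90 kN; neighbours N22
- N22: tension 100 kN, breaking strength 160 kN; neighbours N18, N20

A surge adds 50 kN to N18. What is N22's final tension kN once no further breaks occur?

150

Round 1 — N18 at 100 > 80. N18 snaps.
  N18 sheds 100 kN to N1, N22: 50 each.
    N1: 100+50 = 150 > 120
    N22: 100+50 = 150 ≤ 160
Round 2 — N1 snaps.
  N1 sheds 150 kN: no online neighbours, lost.
No further breaks.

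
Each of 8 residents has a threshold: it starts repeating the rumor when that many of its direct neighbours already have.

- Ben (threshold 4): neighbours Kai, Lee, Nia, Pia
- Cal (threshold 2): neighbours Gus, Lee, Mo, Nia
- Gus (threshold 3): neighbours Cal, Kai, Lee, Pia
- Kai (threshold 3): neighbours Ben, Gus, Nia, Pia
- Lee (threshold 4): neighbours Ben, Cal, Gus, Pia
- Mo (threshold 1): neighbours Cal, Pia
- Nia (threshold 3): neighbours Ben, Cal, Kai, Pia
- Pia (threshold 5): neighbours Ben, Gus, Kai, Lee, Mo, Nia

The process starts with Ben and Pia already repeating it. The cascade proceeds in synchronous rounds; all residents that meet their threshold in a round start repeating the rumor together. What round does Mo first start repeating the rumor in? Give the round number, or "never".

Round 1 — Ben, Pia start repeating the rumor (initial).
Round 2 — checking thresholds:
  Gus: 1 of 4 neighbours < 3, holds.
  Kai: 2 of 4 neighbours < 3, holds.
  Lee: 2 of 4 neighbours < 4, holds.
  Mo: 1 of 2 neighbours ≥ 1, starts repeating the rumor.
  Nia: 2 of 4 neighbours < 3, holds.
Round 3 — no new spreads; cascade stops.

2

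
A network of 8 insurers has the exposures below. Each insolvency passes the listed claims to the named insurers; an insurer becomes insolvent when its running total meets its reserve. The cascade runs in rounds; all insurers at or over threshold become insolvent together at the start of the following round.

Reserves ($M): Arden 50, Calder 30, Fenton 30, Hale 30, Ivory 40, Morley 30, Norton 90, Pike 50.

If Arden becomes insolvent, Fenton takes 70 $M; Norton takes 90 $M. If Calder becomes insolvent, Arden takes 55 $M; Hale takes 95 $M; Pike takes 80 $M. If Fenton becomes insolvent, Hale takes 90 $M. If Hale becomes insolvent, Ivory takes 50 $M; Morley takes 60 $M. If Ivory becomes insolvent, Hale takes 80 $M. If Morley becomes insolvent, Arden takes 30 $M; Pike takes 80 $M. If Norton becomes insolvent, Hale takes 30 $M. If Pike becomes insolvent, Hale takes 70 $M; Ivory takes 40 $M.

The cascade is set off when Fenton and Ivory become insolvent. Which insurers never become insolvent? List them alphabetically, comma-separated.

Arden, Calder, Norton

Round 1 — Fenton, Ivory become insolvent (initial).
  Hale: +90+80 → 170 ≥ 30
Round 2 — Hale becomes insolvent.
  Morley: +60 → 60 ≥ 30
Round 3 — Morley becomes insolvent.
  Arden: +30 → 30 < 50
  Pike: +80 → 80 ≥ 50
Round 4 — Pike becomes insolvent.
No further insolvencies.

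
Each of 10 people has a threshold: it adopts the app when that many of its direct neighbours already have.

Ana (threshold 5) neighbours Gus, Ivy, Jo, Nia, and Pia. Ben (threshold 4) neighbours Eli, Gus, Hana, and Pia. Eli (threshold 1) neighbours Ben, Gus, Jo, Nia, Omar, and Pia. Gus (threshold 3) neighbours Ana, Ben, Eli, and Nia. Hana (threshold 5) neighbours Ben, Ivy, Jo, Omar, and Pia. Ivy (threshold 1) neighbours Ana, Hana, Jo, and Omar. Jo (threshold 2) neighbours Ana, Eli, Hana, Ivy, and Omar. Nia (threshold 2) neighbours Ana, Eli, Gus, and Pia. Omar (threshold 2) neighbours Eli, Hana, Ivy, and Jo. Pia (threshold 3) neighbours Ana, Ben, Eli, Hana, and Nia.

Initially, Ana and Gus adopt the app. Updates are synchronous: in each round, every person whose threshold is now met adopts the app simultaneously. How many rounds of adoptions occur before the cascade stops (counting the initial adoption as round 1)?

3

Round 1 — Ana, Gus adopt the app (initial).
Round 2 — checking thresholds:
  Ben: 1 of 4 neighbours < 4, below threshold.
  Eli: 1 of 6 neighbours ≥ 1, adopts the app.
  Ivy: 1 of 4 neighbours ≥ 1, adopts the app.
  Jo: 1 of 5 neighbours < 2, below threshold.
  Nia: 2 of 4 neighbours ≥ 2, adopts the app.
  Pia: 1 of 5 neighbours < 3, below threshold.
Round 3 — checking thresholds:
  Ben: 2 of 4 neighbours < 4, below threshold.
  Hana: 1 of 5 neighbours < 5, below threshold.
  Jo: 3 of 5 neighbours ≥ 2, adopts the app.
  Omar: 2 of 4 neighbours ≥ 2, adopts the app.
  Pia: 3 of 5 neighbours ≥ 3, adopts the app.
Round 4 — no new adoptions; cascade stops.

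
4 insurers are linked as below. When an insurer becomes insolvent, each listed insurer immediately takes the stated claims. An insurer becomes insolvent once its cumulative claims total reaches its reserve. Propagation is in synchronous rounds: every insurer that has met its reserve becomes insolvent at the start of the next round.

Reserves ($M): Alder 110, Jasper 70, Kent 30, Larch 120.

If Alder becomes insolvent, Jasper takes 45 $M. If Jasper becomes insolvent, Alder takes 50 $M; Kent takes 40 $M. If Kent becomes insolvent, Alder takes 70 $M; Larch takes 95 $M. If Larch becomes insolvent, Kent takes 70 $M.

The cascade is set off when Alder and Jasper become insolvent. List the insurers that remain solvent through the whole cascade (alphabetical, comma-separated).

Round 1 — Alder, Jasper become insolvent (initial).
  Kent: +40 → 40 ≥ 30
Round 2 — Kent becomes insolvent.
  Larch: +95 → 95 < 120
No further insolvencies.

Larch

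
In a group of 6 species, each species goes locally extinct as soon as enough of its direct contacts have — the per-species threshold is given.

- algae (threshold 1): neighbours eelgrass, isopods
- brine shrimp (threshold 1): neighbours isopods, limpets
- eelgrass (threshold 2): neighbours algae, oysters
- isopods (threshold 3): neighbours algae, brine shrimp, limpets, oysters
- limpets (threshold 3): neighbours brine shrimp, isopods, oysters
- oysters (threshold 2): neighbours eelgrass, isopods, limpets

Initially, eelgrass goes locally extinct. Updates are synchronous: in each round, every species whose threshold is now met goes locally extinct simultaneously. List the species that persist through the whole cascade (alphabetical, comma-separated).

brine shrimp, isopods, limpets, oysters

Round 1 — eelgrass goes locally extinct (initial).
Round 2 — checking thresholds:
  algae: 1 of 2 neighbours ≥ 1, goes locally extinct.
  oysters: 1 of 3 neighbours < 2, below threshold.
Round 3 — no new extinctions; cascade stops.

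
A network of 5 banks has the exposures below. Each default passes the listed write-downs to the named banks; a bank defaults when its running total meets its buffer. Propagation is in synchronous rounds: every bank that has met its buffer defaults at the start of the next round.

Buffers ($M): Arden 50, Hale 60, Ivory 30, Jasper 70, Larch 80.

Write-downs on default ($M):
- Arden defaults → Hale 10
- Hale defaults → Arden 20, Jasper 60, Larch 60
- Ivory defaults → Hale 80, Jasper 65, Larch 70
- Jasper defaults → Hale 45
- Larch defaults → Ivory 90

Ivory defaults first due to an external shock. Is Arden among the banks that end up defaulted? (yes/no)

Round 1 — Ivory defaults (initial).
  Hale: +80 → 80 ≥ 60
  Jasper: +65 → 65 < 70
  Larch: +70 → 70 < 80
Round 2 — Hale defaults.
  Arden: +20 → 20 < 50
  Jasper: +60 → 125 ≥ 70
  Larch: +60 → 130 ≥ 80
Round 3 — Jasper, Larch default.
No further defaults.

no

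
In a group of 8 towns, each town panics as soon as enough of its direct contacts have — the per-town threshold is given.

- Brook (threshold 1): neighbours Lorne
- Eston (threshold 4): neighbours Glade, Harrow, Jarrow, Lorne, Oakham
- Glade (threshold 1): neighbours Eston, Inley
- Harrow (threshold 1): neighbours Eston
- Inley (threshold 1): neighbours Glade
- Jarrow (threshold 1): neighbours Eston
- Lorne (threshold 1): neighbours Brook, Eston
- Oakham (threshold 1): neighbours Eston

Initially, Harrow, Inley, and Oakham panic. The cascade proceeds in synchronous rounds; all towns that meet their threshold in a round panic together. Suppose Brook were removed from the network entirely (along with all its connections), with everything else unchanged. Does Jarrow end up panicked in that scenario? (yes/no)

With Brook removed:
Round 1 — Harrow, Inley, Oakham panic (initial).
Round 2 — checking thresholds:
  Eston: 2 of 5 neighbours < 4, not yet.
  Glade: 1 of 2 neighbours ≥ 1, panics.
Round 3 — no new panics; cascade stops.

no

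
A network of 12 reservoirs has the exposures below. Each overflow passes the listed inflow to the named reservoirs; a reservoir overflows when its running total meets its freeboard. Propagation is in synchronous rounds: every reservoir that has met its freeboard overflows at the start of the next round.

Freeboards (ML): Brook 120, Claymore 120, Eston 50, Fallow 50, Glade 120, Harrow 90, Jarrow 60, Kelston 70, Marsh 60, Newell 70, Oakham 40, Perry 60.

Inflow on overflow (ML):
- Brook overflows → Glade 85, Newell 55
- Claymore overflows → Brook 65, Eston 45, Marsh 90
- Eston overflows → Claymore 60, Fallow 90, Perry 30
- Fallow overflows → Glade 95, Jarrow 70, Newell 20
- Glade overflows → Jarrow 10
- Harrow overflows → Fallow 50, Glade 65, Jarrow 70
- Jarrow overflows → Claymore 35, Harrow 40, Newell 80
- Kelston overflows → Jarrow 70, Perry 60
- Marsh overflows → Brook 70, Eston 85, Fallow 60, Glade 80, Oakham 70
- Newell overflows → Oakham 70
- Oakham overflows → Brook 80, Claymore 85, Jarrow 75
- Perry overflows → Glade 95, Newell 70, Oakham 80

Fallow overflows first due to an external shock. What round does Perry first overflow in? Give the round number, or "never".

never

Round 1 — Fallow overflows (initial).
  Glade: +95 → 95 < 120
  Jarrow: +70 → 70 ≥ 60
  Newell: +20 → 20 < 70
Round 2 — Jarrow overflows.
  Claymore: +35 → 35 < 120
  Harrow: +40 → 40 < 90
  Newell: +80 → 100 ≥ 70
Round 3 — Newell overflows.
  Oakham: +70 → 70 ≥ 40
Round 4 — Oakham overflows.
  Brook: +80 → 80 < 120
  Claymore: +85 → 120 ≥ 120
Round 5 — Claymore overflows.
  Brook: +65 → 145 ≥ 120
  Eston: +45 → 45 < 50
  Marsh: +90 → 90 ≥ 60
Round 6 — Brook, Marsh overflow.
  Eston: +85 → 130 ≥ 50
  Glade: +85+80 → 260 ≥ 120
Round 7 — Eston, Glade overflow.
  Perry: +30 → 30 < 60
No further overflows.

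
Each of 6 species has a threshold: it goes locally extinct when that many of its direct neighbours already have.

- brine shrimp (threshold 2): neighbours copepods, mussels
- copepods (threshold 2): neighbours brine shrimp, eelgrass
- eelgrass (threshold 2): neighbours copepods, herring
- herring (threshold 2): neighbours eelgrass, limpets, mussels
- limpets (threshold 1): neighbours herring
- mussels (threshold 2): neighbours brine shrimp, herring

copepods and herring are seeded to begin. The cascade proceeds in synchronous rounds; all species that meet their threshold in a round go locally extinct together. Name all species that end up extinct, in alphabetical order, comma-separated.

Round 1 — copepods, herring go locally extinct (initial).
Round 2 — checking thresholds:
  brine shrimp: 1 of 2 neighbours < 2, not yet.
  eelgrass: 2 of 2 neighbours ≥ 2, goes locally extinct.
  limpets: 1 of 1 neighbours ≥ 1, goes locally extinct.
  mussels: 1 of 2 neighbours < 2, not yet.
Round 3 — no new extinctions; cascade stops.

copepods, eelgrass, herring, limpets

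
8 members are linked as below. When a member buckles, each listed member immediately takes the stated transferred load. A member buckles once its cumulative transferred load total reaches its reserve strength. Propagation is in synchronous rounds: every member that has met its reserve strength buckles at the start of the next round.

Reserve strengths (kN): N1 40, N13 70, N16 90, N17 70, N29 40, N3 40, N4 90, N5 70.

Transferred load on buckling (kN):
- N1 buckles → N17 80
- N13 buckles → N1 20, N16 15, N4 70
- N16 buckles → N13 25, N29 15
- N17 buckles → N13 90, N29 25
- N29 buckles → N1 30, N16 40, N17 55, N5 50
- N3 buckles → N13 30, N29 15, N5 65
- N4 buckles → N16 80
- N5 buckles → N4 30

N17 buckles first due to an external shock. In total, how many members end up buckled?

2

Round 1 — N17 buckles (initial).
  N13: +90 → 90 ≥ 70
  N29: +25 → 25 < 40
Round 2 — N13 buckles.
  N1: +20 → 20 < 40
  N16: +15 → 15 < 90
  N4: +70 → 70 < 90
No further bucklings.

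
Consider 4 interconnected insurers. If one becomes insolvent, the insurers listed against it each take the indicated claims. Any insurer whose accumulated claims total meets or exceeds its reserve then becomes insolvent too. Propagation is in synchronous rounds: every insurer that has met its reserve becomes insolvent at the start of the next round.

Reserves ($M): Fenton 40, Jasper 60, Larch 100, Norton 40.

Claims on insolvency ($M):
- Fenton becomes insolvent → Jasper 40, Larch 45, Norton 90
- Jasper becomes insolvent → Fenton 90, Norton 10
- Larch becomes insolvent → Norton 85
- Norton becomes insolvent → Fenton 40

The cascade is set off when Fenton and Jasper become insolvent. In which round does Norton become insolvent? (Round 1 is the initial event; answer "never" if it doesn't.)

Round 1 — Fenton, Jasper become insolvent (initial).
  Larch: +45 → 45 < 100
  Norton: +90+10 → 100 ≥ 40
Round 2 — Norton becomes insolvent.
No further insolvencies.

2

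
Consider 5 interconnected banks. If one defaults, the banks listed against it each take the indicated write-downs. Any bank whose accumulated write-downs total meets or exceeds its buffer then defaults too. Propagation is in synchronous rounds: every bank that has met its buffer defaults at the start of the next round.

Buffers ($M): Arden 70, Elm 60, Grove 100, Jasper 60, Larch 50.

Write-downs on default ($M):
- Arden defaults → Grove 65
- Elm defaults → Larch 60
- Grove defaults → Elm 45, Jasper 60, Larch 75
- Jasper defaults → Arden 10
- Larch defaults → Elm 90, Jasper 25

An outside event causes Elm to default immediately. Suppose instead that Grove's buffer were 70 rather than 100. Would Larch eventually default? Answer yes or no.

With Grove's buffer at 70:
Round 1 — Elm defaults (initial).
  Larch: +60 → 60 ≥ 50
Round 2 — Larch defaults.
  Jasper: +25 → 25 < 60
No further defaults.

yes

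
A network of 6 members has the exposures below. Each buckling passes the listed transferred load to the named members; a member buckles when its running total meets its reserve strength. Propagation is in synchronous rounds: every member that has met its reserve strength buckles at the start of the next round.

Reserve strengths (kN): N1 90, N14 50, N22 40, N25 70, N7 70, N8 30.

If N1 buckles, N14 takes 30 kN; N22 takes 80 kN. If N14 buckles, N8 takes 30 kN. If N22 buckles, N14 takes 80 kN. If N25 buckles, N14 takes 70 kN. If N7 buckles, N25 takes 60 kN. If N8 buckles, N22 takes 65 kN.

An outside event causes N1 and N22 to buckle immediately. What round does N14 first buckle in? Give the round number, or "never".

Round 1 — N1, N22 buckle (initial).
  N14: +30+80 → 110 ≥ 50
Round 2 — N14 buckles.
  N8: +30 → 30 ≥ 30
Round 3 — N8 buckles.
No further bucklings.

2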